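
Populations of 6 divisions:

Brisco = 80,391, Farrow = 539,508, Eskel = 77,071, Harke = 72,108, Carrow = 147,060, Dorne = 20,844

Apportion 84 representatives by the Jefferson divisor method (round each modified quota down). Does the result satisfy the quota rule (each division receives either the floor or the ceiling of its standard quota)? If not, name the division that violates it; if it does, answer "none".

Standard quotas: Brisco 7.207, Farrow 48.367, Eskel 6.909, Harke 6.464, Carrow 13.184, Dorne 1.869.
Jefferson allocation: Brisco 7, Farrow 50, Eskel 7, Harke 6, Carrow 13, Dorne 1.
Farrow has quota 48.367 (lower 48, upper 49) but receives 50 — outside the quota interval.

Farrow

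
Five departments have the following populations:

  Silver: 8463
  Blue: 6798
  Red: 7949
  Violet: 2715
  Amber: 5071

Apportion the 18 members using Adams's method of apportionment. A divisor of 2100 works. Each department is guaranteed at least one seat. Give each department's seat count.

Silver 5, Blue 4, Red 4, Violet 2, Amber 3

With modified divisor 2100: modified quotas Silver 4.030, Blue 3.237, Red 3.785, Violet 1.293, Amber 2.415.
Rounding up: Silver 5, Blue 4, Red 4, Violet 2, Amber 3 (total 18).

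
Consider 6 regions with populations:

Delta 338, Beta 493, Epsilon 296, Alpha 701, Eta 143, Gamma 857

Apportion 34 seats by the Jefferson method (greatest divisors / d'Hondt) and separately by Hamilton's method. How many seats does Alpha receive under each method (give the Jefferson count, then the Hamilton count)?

9 and 8

Jefferson: Delta 4, Beta 6, Epsilon 3, Alpha 9, Eta 1, Gamma 11.
Hamilton: Delta 4, Beta 6, Epsilon 4, Alpha 8, Eta 2, Gamma 10.
Alpha gets 9 under Jefferson and 8 under Hamilton.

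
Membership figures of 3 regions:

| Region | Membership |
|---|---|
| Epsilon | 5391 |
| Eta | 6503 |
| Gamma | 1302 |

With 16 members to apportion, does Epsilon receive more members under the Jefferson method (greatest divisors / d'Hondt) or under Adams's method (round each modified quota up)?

Jefferson

Jefferson: Epsilon 7, Eta 8, Gamma 1.
Adams: Epsilon 6, Eta 8, Gamma 2.
Epsilon gets 7 under Jefferson and 6 under Adams.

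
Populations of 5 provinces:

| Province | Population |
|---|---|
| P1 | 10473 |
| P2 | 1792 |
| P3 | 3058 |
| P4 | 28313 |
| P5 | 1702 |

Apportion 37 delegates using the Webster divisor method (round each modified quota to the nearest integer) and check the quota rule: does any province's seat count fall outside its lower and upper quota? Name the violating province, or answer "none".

none

Standard quotas: P1 8.547, P2 1.462, P3 2.496, P4 23.106, P5 1.389.
Webster allocation: P1 9, P2 1, P3 3, P4 23, P5 1.
Every allocation lies between the lower and upper quota.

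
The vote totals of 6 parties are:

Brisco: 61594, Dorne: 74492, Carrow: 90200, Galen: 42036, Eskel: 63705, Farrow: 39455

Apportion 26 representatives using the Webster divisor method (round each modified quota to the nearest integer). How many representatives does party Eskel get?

5

Standard divisor 371482/26 ≈ 14287.769; standard quotas: Brisco 4.311, Dorne 5.214, Carrow 6.313, Galen 2.942, Eskel 4.459, Farrow 2.761.
Rounding to the nearest integer gives 4, 5, 6, 3, 4, 3 = 25 seats, so the divisor must be adjusted.
With modified divisor 14000: modified quotas Brisco 4.400, Dorne 5.321, Carrow 6.443, Galen 3.003, Eskel 4.550, Farrow 2.818.
Rounding to the nearest integer: Brisco 4, Dorne 5, Carrow 6, Galen 3, Eskel 5, Farrow 3 (total 26).
Eskel receives 5.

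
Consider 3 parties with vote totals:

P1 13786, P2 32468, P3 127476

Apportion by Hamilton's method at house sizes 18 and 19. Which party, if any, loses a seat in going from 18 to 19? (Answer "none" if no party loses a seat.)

P1

At 18 seats: P1 2, P2 3, P3 13.
At 19 seats: P1 1, P2 4, P3 14.
P1 drops from 2 to 1.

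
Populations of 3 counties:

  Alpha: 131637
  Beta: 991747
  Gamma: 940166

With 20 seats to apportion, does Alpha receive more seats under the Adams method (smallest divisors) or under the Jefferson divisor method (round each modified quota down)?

Adams: Alpha 2, Beta 9, Gamma 9.
Jefferson: Alpha 1, Beta 10, Gamma 9.
Alpha gets 2 under Adams and 1 under Jefferson.

Adams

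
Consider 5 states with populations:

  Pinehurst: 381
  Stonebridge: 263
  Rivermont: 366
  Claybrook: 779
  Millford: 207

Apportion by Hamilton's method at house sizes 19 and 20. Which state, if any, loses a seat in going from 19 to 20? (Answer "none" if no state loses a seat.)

Stonebridge

At 19 seats: Pinehurst 4, Stonebridge 3, Rivermont 3, Claybrook 7, Millford 2.
At 20 seats: Pinehurst 4, Stonebridge 2, Rivermont 4, Claybrook 8, Millford 2.
Stonebridge drops from 3 to 2.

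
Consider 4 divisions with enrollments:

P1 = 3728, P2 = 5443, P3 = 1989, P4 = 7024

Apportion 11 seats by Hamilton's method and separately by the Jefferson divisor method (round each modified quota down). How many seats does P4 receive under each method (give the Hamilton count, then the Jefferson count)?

4 and 5

Hamilton: P1 2, P2 4, P3 1, P4 4.
Jefferson: P1 2, P2 3, P3 1, P4 5.
P4 gets 4 under Hamilton and 5 under Jefferson.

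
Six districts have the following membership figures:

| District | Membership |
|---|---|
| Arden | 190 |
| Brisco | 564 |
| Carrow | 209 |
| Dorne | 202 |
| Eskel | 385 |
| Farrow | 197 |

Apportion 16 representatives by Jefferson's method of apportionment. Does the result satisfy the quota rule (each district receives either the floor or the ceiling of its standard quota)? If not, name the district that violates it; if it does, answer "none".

Standard quotas: Arden 1.740, Brisco 5.165, Carrow 1.914, Dorne 1.850, Eskel 3.526, Farrow 1.804.
Jefferson allocation: Arden 1, Brisco 5, Carrow 2, Dorne 2, Eskel 4, Farrow 2.
Every allocation lies between the lower and upper quota.

none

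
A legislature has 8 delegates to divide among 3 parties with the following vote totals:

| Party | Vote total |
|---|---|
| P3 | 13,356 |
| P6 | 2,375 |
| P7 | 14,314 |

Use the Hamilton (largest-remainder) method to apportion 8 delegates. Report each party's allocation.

The standard divisor is 30045/8 ≈ 3755.625.
Standard quotas: P3 3.5563, P6 0.6324, P7 3.8113.
Lower quotas: P3 3, P6 0, P7 3 (sum 6, leaving 2 seats).
Remainders in descending order: P7 0.8113, P6 0.6324, P3 0.5563.
The surplus seats go to P7, P6.

P3=3, P6=1, P7=4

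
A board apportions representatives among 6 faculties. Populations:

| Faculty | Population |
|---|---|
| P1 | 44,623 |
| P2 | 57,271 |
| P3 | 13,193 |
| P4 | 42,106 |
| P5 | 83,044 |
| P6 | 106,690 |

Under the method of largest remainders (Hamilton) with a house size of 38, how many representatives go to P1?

5

Total 346927; standard divisor 346927/38 ≈ 9129.658.
Standard quotas: P1 4.8877, P2 6.2731, P3 1.4451, P4 4.6120, P5 9.0961, P6 11.6861.
Lower quotas: P1 4, P2 6, P3 1, P4 4, P5 9, P6 11 (sum 35, leaving 3 seats).
Remainders in descending order: P1 0.8877, P6 0.6861, P4 0.6120, P3 0.4451, P2 0.2731, P5 0.0961.
The surplus seats go to P1, P6, P4.
P1 receives 5.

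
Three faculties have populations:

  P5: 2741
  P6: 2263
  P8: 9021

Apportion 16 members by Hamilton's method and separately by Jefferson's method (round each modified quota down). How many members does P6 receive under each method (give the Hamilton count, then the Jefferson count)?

3 and 2

Hamilton: P5 3, P6 3, P8 10.
Jefferson: P5 3, P6 2, P8 11.
P6 gets 3 under Hamilton and 2 under Jefferson.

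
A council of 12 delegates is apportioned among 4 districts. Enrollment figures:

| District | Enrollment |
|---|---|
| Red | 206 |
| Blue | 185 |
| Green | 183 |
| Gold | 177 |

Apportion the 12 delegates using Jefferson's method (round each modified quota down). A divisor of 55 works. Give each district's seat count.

With modified divisor 55: modified quotas Red 3.745, Blue 3.364, Green 3.327, Gold 3.218.
Rounding down: Red 3, Blue 3, Green 3, Gold 3 (total 12).

Red 3, Blue 3, Green 3, Gold 3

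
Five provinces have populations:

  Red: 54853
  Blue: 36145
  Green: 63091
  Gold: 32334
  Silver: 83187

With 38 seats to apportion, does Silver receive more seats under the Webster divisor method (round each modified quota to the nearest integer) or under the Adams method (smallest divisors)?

Webster

Webster: Red 8, Blue 5, Green 9, Gold 4, Silver 12.
Adams: Red 8, Blue 5, Green 9, Gold 5, Silver 11.
Silver gets 12 under Webster and 11 under Adams.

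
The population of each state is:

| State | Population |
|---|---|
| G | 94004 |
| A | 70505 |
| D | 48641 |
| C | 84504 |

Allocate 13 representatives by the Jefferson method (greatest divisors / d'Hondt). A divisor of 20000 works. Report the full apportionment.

G=4, A=3, D=2, C=4

With modified divisor 20000: modified quotas G 4.700, A 3.525, D 2.432, C 4.225.
Rounding down: G 4, A 3, D 2, C 4 (total 13).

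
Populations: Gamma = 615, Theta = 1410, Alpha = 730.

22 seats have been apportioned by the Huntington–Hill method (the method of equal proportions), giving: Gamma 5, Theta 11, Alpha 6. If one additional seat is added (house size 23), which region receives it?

Priority for the next seat is population ÷ (√(s·(s+1))).
Priorities: Gamma 112.283, Theta 122.725, Alpha 112.641.
Highest priority: Theta.

Theta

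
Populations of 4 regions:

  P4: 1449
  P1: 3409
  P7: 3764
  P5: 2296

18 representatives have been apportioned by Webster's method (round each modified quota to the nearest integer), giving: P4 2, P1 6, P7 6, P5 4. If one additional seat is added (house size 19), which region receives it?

P4

Priority for the next seat is population ÷ (current seats + 0.5).
Priorities: P4 579.600, P1 524.462, P7 579.077, P5 510.222.
Highest priority: P4.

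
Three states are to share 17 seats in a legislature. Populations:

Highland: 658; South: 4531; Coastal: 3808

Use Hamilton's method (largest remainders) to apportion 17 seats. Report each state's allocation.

The standard divisor is 8997/17 ≈ 529.235.
Standard quotas: Highland 1.243, South 8.561, Coastal 7.195.
Lower quotas: Highland 1, South 8, Coastal 7 (sum 16, leaving 1 seat).
Remainders in descending order: South 0.561, Highland 0.243, Coastal 0.195.
Largest remainder: South receives the extra seat.

Highland 1; South 9; Coastal 7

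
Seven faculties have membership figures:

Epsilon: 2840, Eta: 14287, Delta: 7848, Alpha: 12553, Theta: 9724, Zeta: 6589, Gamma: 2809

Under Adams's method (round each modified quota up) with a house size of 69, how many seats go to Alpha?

Standard divisor 56650/69 ≈ 821.014; standard quotas: Epsilon 3.459, Eta 17.402, Delta 9.559, Alpha 15.290, Theta 11.844, Zeta 8.025, Gamma 3.421.
Rounding up gives 4, 18, 10, 16, 12, 9, 4 = 73 seats, so the divisor must be adjusted.
With modified divisor 880: modified quotas Epsilon 3.227, Eta 16.235, Delta 8.918, Alpha 14.265, Theta 11.050, Zeta 7.487, Gamma 3.192.
Rounding up: Epsilon 4, Eta 17, Delta 9, Alpha 15, Theta 12, Zeta 8, Gamma 4 (total 69).
Alpha receives 15.

15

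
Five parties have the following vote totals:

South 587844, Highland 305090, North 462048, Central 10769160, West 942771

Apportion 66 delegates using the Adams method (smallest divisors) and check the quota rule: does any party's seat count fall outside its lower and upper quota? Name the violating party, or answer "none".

Central

Standard quotas: South 2.969, Highland 1.541, North 2.334, Central 54.394, West 4.762.
Adams allocation: South 3, Highland 2, North 3, Central 53, West 5.
Central has quota 54.394 (lower 54, upper 55) but receives 53 — outside the quota interval.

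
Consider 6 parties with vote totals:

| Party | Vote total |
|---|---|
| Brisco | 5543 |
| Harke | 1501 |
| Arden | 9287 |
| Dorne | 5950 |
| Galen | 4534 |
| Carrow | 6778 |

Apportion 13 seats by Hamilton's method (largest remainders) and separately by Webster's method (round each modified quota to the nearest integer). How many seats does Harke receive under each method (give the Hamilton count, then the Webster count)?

Hamilton: Brisco 2, Harke 0, Arden 4, Dorne 2, Galen 2, Carrow 3.
Webster: Brisco 2, Harke 1, Arden 3, Dorne 2, Galen 2, Carrow 3.
Harke gets 0 under Hamilton and 1 under Webster.

0 and 1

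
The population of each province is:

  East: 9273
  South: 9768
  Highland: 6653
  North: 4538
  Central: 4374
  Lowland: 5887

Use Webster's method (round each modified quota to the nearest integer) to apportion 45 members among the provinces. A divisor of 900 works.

East=10; South=11; Highland=7; North=5; Central=5; Lowland=7

With modified divisor 900: modified quotas East 10.303, South 10.853, Highland 7.392, North 5.042, Central 4.860, Lowland 6.541.
Rounding to the nearest integer: East 10, South 11, Highland 7, North 5, Central 5, Lowland 7 (total 45).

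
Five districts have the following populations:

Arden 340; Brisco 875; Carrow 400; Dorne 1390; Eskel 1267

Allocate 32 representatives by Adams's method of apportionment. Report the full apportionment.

Standard divisor 4272/32 ≈ 133.5; standard quotas: Arden 2.547, Brisco 6.554, Carrow 2.996, Dorne 10.412, Eskel 9.491.
Rounding up gives 3, 7, 3, 11, 10 = 34 seats, so the divisor must be adjusted.
With modified divisor 143: modified quotas Arden 2.378, Brisco 6.119, Carrow 2.797, Dorne 9.720, Eskel 8.860.
Rounding up: Arden 3, Brisco 7, Carrow 3, Dorne 10, Eskel 9 (total 32).

Arden 3; Brisco 7; Carrow 3; Dorne 10; Eskel 9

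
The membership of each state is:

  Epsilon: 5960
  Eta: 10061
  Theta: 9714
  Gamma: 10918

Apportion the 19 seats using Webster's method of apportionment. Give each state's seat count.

Epsilon 3, Eta 5, Theta 5, Gamma 6

Standard divisor 36653/19 ≈ 1929.105; standard quotas: Epsilon 3.090, Eta 5.215, Theta 5.035, Gamma 5.660.
Rounding to the nearest integer gives Epsilon 3, Eta 5, Theta 5, Gamma 6 — total 19, matching the house size, so no adjustment is needed.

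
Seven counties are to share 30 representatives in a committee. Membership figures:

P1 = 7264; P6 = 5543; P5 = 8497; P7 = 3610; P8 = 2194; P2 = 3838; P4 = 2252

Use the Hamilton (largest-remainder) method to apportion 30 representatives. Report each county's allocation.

Standard divisor: 33198 ÷ 30 ≈ 1106.6.
Standard quotas: P1 6.5643, P6 5.0090, P5 7.6785, P7 3.2622, P8 1.9826, P2 3.4683, P4 2.0351.
Lower quotas: P1 6, P6 5, P5 7, P7 3, P8 1, P2 3, P4 2 (sum 27, leaving 3 seats).
Remainders in descending order: P8 0.9826, P5 0.6785, P1 0.5643, P2 0.4683, P7 0.2622, P4 0.0351, P6 0.0090.
Largest remainders: P8, P5, P1 receive the extra seats.

P1 7, P6 5, P5 8, P7 3, P8 2, P2 3, P4 2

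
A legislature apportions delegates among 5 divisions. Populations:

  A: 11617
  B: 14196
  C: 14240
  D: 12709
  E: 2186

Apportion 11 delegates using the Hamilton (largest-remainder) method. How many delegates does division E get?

0

Standard divisor: 54948 ÷ 11 ≈ 4995.273.
Standard quotas: A 2.3256, B 2.8419, C 2.8507, D 2.5442, E 0.4376.
Lower quotas: A 2, B 2, C 2, D 2, E 0 (sum 8, leaving 3 seats).
Remainders in descending order: C 0.8507, B 0.8419, D 0.5442, E 0.4376, A 0.3256.
The surplus seats go to C, B, D.
E receives 0.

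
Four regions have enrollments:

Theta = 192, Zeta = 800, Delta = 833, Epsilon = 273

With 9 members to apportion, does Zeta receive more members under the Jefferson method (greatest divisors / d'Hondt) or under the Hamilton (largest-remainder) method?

Jefferson: Theta 0, Zeta 4, Delta 4, Epsilon 1.
Hamilton: Theta 1, Zeta 3, Delta 4, Epsilon 1.
Zeta gets 4 under Jefferson and 3 under Hamilton.

Jefferson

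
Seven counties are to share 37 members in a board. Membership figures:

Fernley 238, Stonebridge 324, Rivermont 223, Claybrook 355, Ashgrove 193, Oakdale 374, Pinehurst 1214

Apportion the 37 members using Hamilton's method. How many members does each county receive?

The standard divisor is 2921/37 ≈ 78.946.
Standard quotas: Fernley 3.015, Stonebridge 4.104, Rivermont 2.825, Claybrook 4.497, Ashgrove 2.445, Oakdale 4.737, Pinehurst 15.378.
Lower quotas: Fernley 3, Stonebridge 4, Rivermont 2, Claybrook 4, Ashgrove 2, Oakdale 4, Pinehurst 15 (sum 34, leaving 3 seats).
Remainders in descending order: Rivermont 0.825, Oakdale 0.737, Claybrook 0.497, Ashgrove 0.445, Pinehurst 0.378, Stonebridge 0.104, Fernley 0.015.
Largest remainders: Rivermont, Oakdale, Claybrook receive the extra seats.

Fernley=3, Stonebridge=4, Rivermont=3, Claybrook=5, Ashgrove=2, Oakdale=5, Pinehurst=15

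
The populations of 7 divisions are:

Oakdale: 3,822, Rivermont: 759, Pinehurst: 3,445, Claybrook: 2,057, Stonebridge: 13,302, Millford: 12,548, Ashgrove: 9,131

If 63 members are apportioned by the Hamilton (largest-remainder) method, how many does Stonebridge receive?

19

Standard divisor: 45064 ÷ 63 ≈ 715.302.
Standard quotas: Oakdale 5.3432, Rivermont 1.0611, Pinehurst 4.8162, Claybrook 2.8757, Stonebridge 18.5964, Millford 17.5423, Ashgrove 12.7652.
Lower quotas: Oakdale 5, Rivermont 1, Pinehurst 4, Claybrook 2, Stonebridge 18, Millford 17, Ashgrove 12 (sum 59, leaving 4 seats).
Remainders in descending order: Claybrook 0.8757, Pinehurst 0.8162, Ashgrove 0.7652, Stonebridge 0.5964, Millford 0.5423, Oakdale 0.3432, Rivermont 0.0611.
Largest remainders: Claybrook, Pinehurst, Ashgrove, Stonebridge receive the extra seats.
Stonebridge receives 19.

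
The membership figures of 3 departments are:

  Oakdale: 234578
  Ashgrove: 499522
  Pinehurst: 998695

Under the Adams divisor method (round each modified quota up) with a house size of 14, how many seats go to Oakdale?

2

Standard divisor 1732795/14 ≈ 123771.071; standard quotas: Oakdale 1.895, Ashgrove 4.036, Pinehurst 8.069.
Rounding up gives 2, 5, 9 = 16 seats, so the divisor must be adjusted.
With modified divisor 133800: modified quotas Oakdale 1.753, Ashgrove 3.733, Pinehurst 7.464.
Rounding up: Oakdale 2, Ashgrove 4, Pinehurst 8 (total 14).
Oakdale receives 2.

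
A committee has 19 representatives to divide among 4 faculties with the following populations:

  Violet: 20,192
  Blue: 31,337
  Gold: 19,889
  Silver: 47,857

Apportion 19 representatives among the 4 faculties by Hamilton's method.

Violet=3, Blue=5, Gold=3, Silver=8

Total 119275; standard divisor 119275/19 ≈ 6277.632.
Standard quotas: Violet 3.2165, Blue 4.9919, Gold 3.1682, Silver 7.6234.
Lower quotas: Violet 3, Blue 4, Gold 3, Silver 7 (sum 17, leaving 2 seats).
Remainders in descending order: Blue 0.9919, Silver 0.6234, Violet 0.2165, Gold 0.1682.
Largest remainders: Blue, Silver receive the extra seats.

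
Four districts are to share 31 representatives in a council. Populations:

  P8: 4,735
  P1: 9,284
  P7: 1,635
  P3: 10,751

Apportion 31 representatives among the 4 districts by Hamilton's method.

P8 5, P1 11, P7 2, P3 13

Total 26405; standard divisor 26405/31 ≈ 851.774.
Standard quotas: P8 5.5590, P1 10.8996, P7 1.9195, P3 12.6219.
Lower quotas: P8 5, P1 10, P7 1, P3 12 (sum 28, leaving 3 seats).
Remainders in descending order: P7 0.9195, P1 0.8996, P3 0.6219, P8 0.5590.
Largest remainders: P7, P1, P3 receive the extra seats.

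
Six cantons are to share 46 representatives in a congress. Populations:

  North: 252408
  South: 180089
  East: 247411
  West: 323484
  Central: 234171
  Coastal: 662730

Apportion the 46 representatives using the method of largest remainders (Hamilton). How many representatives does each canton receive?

The standard divisor is 1900293/46 ≈ 41310.717.
Standard quotas: North 6.1100, South 4.3594, East 5.9890, West 7.8305, Central 5.6685, Coastal 16.0426.
Lower quotas: North 6, South 4, East 5, West 7, Central 5, Coastal 16 (sum 43, leaving 3 seats).
Remainders in descending order: East 0.9890, West 0.8305, Central 0.6685, South 0.3594, North 0.1100, Coastal 0.0426.
The surplus seats go to East, West, Central.

North=6, South=4, East=6, West=8, Central=6, Coastal=16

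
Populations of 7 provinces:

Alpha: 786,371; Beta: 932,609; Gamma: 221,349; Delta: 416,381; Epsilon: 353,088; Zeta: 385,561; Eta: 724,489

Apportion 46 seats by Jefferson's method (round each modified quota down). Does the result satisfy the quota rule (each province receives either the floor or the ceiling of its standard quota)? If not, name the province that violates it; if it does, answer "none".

none

Standard quotas: Alpha 9.470, Beta 11.231, Gamma 2.666, Delta 5.014, Epsilon 4.252, Zeta 4.643, Eta 8.725.
Jefferson allocation: Alpha 10, Beta 12, Gamma 2, Delta 5, Epsilon 4, Zeta 4, Eta 9.
Every allocation lies between the lower and upper quota.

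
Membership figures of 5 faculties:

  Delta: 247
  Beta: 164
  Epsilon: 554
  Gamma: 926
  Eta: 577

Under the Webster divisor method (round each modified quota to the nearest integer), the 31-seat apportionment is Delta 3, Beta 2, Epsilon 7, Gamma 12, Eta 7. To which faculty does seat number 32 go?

Priority for the next seat is population ÷ (current seats + 0.5).
Priorities: Delta 70.571, Beta 65.600, Epsilon 73.867, Gamma 74.080, Eta 76.933.
Highest priority: Eta.

Eta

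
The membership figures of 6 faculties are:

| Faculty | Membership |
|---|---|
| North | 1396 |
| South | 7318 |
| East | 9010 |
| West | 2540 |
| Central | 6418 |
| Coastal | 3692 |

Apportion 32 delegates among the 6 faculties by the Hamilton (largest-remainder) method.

North: 1, South: 8, East: 9, West: 3, Central: 7, Coastal: 4

The standard divisor is 30374/32 ≈ 949.188.
Standard quotas: North 1.4707, South 7.7098, East 9.4923, West 2.6760, Central 6.7616, Coastal 3.8896.
Lower quotas: North 1, South 7, East 9, West 2, Central 6, Coastal 3 (sum 28, leaving 4 seats).
Remainders in descending order: Coastal 0.8896, Central 0.7616, South 0.7098, West 0.6760, East 0.4923, North 0.4707.
Largest remainders: Coastal, Central, South, West receive the extra seats.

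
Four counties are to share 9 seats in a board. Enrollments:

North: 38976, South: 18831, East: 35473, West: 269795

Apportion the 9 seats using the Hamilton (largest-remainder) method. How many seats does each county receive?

Standard divisor: 363075 ÷ 9 ≈ 40341.667.
Standard quotas: North 0.9661, South 0.4668, East 0.8793, West 6.6878.
Lower quotas: North 0, South 0, East 0, West 6 (sum 6, leaving 3 seats).
Remainders in descending order: North 0.9661, East 0.8793, West 0.6878, South 0.4668.
Largest remainders: North, East, West receive the extra seats.

North=1; South=0; East=1; West=7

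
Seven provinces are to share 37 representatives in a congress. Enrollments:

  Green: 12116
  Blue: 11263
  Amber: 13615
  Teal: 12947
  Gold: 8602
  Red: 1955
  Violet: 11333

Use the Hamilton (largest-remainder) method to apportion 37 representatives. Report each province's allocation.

Green 6, Blue 6, Amber 7, Teal 7, Gold 4, Red 1, Violet 6

Total 71831; standard divisor 71831/37 ≈ 1941.378.
Standard quotas: Green 6.2409, Blue 5.8015, Amber 7.0131, Teal 6.6690, Gold 4.4309, Red 1.0070, Violet 5.8376.
Lower quotas: Green 6, Blue 5, Amber 7, Teal 6, Gold 4, Red 1, Violet 5 (sum 34, leaving 3 seats).
Remainders in descending order: Violet 0.8376, Blue 0.8015, Teal 0.6690, Gold 0.4309, Green 0.2409, Amber 0.0131, Red 0.0070.
The surplus seats go to Violet, Blue, Teal.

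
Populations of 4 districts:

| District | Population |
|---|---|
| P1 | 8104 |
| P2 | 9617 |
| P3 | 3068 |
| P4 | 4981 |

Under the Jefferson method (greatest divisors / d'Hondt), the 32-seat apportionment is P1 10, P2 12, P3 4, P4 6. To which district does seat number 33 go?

P2

Priority for the next seat is population ÷ (current seats + 1).
Priorities: P1 736.727, P2 739.769, P3 613.600, P4 711.571.
Highest priority: P2.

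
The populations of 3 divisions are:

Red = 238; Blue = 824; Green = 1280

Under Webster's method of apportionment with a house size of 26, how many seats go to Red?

3

Standard divisor 2342/26 ≈ 90.077; standard quotas: Red 2.642, Blue 9.148, Green 14.210.
Rounding to the nearest integer gives Red 3, Blue 9, Green 14 — total 26, matching the house size, so no adjustment is needed.
Red receives 3.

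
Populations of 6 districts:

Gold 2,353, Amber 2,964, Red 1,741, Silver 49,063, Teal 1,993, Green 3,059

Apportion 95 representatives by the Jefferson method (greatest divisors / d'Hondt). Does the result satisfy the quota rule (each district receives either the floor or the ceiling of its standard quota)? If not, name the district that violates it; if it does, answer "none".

Standard quotas: Gold 3.654, Amber 4.603, Red 2.704, Silver 76.194, Teal 3.095, Green 4.751.
Jefferson allocation: Gold 3, Amber 4, Red 2, Silver 79, Teal 3, Green 4.
Silver has quota 76.194 (lower 76, upper 77) but receives 79 — outside the quota interval.

Silver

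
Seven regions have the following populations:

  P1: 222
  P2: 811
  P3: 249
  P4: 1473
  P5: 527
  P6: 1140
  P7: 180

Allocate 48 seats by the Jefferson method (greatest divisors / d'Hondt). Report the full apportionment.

P1 2, P2 9, P3 2, P4 16, P5 5, P6 12, P7 2

Standard divisor 4602/48 ≈ 95.875; standard quotas: P1 2.316, P2 8.459, P3 2.597, P4 15.364, P5 5.497, P6 11.890, P7 1.877.
Rounding down gives 2, 8, 2, 15, 5, 11, 1 = 44 seats, so the divisor must be adjusted.
With modified divisor 89: modified quotas P1 2.494, P2 9.112, P3 2.798, P4 16.551, P5 5.921, P6 12.809, P7 2.022.
Rounding down: P1 2, P2 9, P3 2, P4 16, P5 5, P6 12, P7 2 (total 48).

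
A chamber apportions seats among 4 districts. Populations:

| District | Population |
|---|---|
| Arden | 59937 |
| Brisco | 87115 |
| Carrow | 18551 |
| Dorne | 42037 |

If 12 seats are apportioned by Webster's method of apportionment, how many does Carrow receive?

Standard divisor 207640/12 ≈ 17303.333; standard quotas: Arden 3.464, Brisco 5.035, Carrow 1.072, Dorne 2.429.
Rounding to the nearest integer gives 3, 5, 1, 2 = 11 seats, so the divisor must be adjusted.
With modified divisor 17000: modified quotas Arden 3.526, Brisco 5.124, Carrow 1.091, Dorne 2.473.
Rounding to the nearest integer: Arden 4, Brisco 5, Carrow 1, Dorne 2 (total 12).
Carrow receives 1.

1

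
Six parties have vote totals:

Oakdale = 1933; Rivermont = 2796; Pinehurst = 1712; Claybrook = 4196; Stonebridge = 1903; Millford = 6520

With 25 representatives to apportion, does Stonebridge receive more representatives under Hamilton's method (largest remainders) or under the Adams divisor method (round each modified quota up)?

Hamilton: Oakdale 3, Rivermont 4, Pinehurst 2, Claybrook 5, Stonebridge 2, Millford 9.
Adams: Oakdale 3, Rivermont 4, Pinehurst 2, Claybrook 5, Stonebridge 3, Millford 8.
Stonebridge gets 2 under Hamilton and 3 under Adams.

Adams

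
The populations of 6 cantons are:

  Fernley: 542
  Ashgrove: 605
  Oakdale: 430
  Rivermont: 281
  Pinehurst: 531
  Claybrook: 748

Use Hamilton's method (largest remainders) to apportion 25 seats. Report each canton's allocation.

Fernley 4, Ashgrove 5, Oakdale 4, Rivermont 2, Pinehurst 4, Claybrook 6

Standard divisor: 3137 ÷ 25 ≈ 125.48.
Standard quotas: Fernley 4.319, Ashgrove 4.821, Oakdale 3.427, Rivermont 2.239, Pinehurst 4.232, Claybrook 5.961.
Lower quotas: Fernley 4, Ashgrove 4, Oakdale 3, Rivermont 2, Pinehurst 4, Claybrook 5 (sum 22, leaving 3 seats).
Remainders in descending order: Claybrook 0.961, Ashgrove 0.821, Oakdale 0.427, Fernley 0.319, Rivermont 0.239, Pinehurst 0.232.
Largest remainders: Claybrook, Ashgrove, Oakdale receive the extra seats.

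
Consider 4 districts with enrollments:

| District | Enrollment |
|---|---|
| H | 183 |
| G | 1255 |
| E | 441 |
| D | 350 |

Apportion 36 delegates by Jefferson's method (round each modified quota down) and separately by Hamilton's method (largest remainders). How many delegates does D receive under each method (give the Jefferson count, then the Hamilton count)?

Jefferson: H 3, G 21, E 7, D 5.
Hamilton: H 3, G 20, E 7, D 6.
D gets 5 under Jefferson and 6 under Hamilton.

5 and 6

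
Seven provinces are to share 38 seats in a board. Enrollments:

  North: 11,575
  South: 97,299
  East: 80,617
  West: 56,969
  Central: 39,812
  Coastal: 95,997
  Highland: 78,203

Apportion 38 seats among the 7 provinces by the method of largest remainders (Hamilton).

The standard divisor is 460472/38 ≈ 12117.684.
Standard quotas: North 0.9552, South 8.0295, East 6.6528, West 4.7013, Central 3.2854, Coastal 7.9221, Highland 6.4536.
Lower quotas: North 0, South 8, East 6, West 4, Central 3, Coastal 7, Highland 6 (sum 34, leaving 4 seats).
Remainders in descending order: North 0.9552, Coastal 0.9221, West 0.7013, East 0.6528, Highland 0.4536, Central 0.2854, South 0.0295.
The surplus seats go to North, Coastal, West, East.

North 1, South 8, East 7, West 5, Central 3, Coastal 8, Highland 6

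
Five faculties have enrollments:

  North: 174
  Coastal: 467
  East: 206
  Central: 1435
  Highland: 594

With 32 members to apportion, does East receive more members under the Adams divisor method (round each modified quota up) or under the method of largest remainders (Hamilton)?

Adams: North 2, Coastal 5, East 3, Central 15, Highland 7.
Hamilton: North 2, Coastal 5, East 2, Central 16, Highland 7.
East gets 3 under Adams and 2 under Hamilton.

Adams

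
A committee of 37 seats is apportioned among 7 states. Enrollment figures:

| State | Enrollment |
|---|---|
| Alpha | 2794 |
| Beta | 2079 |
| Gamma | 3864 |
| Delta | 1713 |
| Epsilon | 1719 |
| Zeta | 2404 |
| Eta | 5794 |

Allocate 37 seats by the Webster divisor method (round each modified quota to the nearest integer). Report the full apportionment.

Standard divisor 20367/37 ≈ 550.459; standard quotas: Alpha 5.076, Beta 3.777, Gamma 7.020, Delta 3.112, Epsilon 3.123, Zeta 4.367, Eta 10.526.
Rounding to the nearest integer gives Alpha 5, Beta 4, Gamma 7, Delta 3, Epsilon 3, Zeta 4, Eta 11 — total 37, matching the house size, so no adjustment is needed.

Alpha=5, Beta=4, Gamma=7, Delta=3, Epsilon=3, Zeta=4, Eta=11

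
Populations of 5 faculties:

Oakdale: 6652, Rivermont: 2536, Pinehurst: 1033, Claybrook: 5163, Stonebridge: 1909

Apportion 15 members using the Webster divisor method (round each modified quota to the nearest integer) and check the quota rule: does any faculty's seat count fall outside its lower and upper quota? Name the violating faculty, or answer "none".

none

Standard quotas: Oakdale 5.770, Rivermont 2.200, Pinehurst 0.896, Claybrook 4.478, Stonebridge 1.656.
Webster allocation: Oakdale 6, Rivermont 2, Pinehurst 1, Claybrook 4, Stonebridge 2.
Every allocation lies between the lower and upper quota.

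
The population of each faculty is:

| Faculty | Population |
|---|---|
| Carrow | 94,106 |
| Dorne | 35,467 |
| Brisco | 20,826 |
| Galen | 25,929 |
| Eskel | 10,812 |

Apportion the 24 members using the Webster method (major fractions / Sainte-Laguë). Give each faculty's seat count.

Carrow 12; Dorne 5; Brisco 3; Galen 3; Eskel 1

Standard divisor 187140/24 ≈ 7797.5; standard quotas: Carrow 12.069, Dorne 4.549, Brisco 2.671, Galen 3.325, Eskel 1.387.
Rounding to the nearest integer gives Carrow 12, Dorne 5, Brisco 3, Galen 3, Eskel 1 — total 24, matching the house size, so no adjustment is needed.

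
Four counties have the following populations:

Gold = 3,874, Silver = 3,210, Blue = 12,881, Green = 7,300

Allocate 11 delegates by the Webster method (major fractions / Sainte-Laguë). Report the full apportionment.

Standard divisor 27265/11 ≈ 2478.636; standard quotas: Gold 1.563, Silver 1.295, Blue 5.197, Green 2.945.
Rounding to the nearest integer gives Gold 2, Silver 1, Blue 5, Green 3 — total 11, matching the house size, so no adjustment is needed.

Gold: 2, Silver: 1, Blue: 5, Green: 3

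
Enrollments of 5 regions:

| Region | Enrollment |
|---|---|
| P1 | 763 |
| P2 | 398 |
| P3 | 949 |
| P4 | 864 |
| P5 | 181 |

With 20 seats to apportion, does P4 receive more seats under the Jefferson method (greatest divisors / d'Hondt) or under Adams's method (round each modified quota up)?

Jefferson

Jefferson: P1 5, P2 2, P3 6, P4 6, P5 1.
Adams: P1 5, P2 3, P3 6, P4 5, P5 1.
P4 gets 6 under Jefferson and 5 under Adams.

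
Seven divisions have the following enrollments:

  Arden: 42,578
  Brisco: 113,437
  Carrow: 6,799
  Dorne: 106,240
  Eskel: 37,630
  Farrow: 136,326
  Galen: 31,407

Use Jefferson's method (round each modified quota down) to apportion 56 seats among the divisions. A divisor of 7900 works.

With modified divisor 7900: modified quotas Arden 5.390, Brisco 14.359, Carrow 0.861, Dorne 13.448, Eskel 4.763, Farrow 17.256, Galen 3.976.
Rounding down: Arden 5, Brisco 14, Carrow 0, Dorne 13, Eskel 4, Farrow 17, Galen 3 (total 56).

Arden: 5, Brisco: 14, Carrow: 0, Dorne: 13, Eskel: 4, Farrow: 17, Galen: 3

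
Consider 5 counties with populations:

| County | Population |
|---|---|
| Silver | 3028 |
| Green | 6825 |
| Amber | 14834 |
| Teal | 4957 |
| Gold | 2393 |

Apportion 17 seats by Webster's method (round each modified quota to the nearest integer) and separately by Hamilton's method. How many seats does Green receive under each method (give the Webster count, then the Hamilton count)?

Webster: Silver 2, Green 3, Amber 8, Teal 3, Gold 1.
Hamilton: Silver 1, Green 4, Amber 8, Teal 3, Gold 1.
Green gets 3 under Webster and 4 under Hamilton.

3 and 4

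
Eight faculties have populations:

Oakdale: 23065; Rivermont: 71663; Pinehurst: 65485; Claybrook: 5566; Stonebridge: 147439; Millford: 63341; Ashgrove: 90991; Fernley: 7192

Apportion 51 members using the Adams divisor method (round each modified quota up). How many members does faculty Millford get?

Standard divisor 474742/51 ≈ 9308.667; standard quotas: Oakdale 2.478, Rivermont 7.699, Pinehurst 7.035, Claybrook 0.598, Stonebridge 15.839, Millford 6.805, Ashgrove 9.775, Fernley 0.773.
Rounding up gives 3, 8, 8, 1, 16, 7, 10, 1 = 54 seats, so the divisor must be adjusted.
With modified divisor 10200: modified quotas Oakdale 2.261, Rivermont 7.026, Pinehurst 6.420, Claybrook 0.546, Stonebridge 14.455, Millford 6.210, Ashgrove 8.921, Fernley 0.705.
Rounding up: Oakdale 3, Rivermont 8, Pinehurst 7, Claybrook 1, Stonebridge 15, Millford 7, Ashgrove 9, Fernley 1 (total 51).
Millford receives 7.

7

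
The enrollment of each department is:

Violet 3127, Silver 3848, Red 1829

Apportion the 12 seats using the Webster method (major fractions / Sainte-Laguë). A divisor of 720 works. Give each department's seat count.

With modified divisor 720: modified quotas Violet 4.343, Silver 5.344, Red 2.540.
Rounding to the nearest integer: Violet 4, Silver 5, Red 3 (total 12).

Violet: 4, Silver: 5, Red: 3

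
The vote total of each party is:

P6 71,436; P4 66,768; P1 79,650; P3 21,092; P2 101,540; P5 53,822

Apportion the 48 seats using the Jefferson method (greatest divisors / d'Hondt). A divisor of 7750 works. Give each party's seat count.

With modified divisor 7750: modified quotas P6 9.218, P4 8.615, P1 10.277, P3 2.722, P2 13.102, P5 6.945.
Rounding down: P6 9, P4 8, P1 10, P3 2, P2 13, P5 6 (total 48).

P6=9, P4=8, P1=10, P3=2, P2=13, P5=6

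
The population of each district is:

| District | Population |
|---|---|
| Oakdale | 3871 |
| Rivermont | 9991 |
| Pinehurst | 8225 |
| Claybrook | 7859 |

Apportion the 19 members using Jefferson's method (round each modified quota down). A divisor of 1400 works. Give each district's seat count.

Oakdale 2, Rivermont 7, Pinehurst 5, Claybrook 5

With modified divisor 1400: modified quotas Oakdale 2.765, Rivermont 7.136, Pinehurst 5.875, Claybrook 5.614.
Rounding down: Oakdale 2, Rivermont 7, Pinehurst 5, Claybrook 5 (total 19).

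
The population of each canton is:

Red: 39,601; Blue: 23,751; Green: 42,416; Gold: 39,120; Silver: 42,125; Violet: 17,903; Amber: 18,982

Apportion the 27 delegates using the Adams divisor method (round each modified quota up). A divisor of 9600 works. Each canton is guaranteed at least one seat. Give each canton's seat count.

With modified divisor 9600: modified quotas Red 4.125, Blue 2.474, Green 4.418, Gold 4.075, Silver 4.388, Violet 1.865, Amber 1.977.
Rounding up: Red 5, Blue 3, Green 5, Gold 5, Silver 5, Violet 2, Amber 2 (total 27).

Red 5, Blue 3, Green 5, Gold 5, Silver 5, Violet 2, Amber 2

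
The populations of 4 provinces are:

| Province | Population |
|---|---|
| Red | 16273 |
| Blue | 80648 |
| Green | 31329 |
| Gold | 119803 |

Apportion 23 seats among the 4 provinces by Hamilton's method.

Total 248053; standard divisor 248053/23 ≈ 10784.913.
Standard quotas: Red 1.5089, Blue 7.4779, Green 2.9049, Gold 11.1084.
Lower quotas: Red 1, Blue 7, Green 2, Gold 11 (sum 21, leaving 2 seats).
Remainders in descending order: Green 0.9049, Red 0.5089, Blue 0.4779, Gold 0.1084.
The surplus seats go to Green, Red.

Red=2, Blue=7, Green=3, Gold=11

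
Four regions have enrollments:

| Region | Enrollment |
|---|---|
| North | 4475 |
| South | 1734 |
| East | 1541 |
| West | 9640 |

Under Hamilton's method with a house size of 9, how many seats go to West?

Standard divisor: 17390 ÷ 9 ≈ 1932.222.
Standard quotas: North 2.3160, South 0.8974, East 0.7975, West 4.9891.
Lower quotas: North 2, South 0, East 0, West 4 (sum 6, leaving 3 seats).
Remainders in descending order: West 0.9891, South 0.8974, East 0.7975, North 0.3160.
The surplus seats go to West, South, East.
West receives 5.

5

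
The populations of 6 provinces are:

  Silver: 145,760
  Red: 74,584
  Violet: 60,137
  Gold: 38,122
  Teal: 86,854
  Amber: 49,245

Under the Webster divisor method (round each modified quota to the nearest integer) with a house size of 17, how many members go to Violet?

2

Standard divisor 454702/17 ≈ 26747.176; standard quotas: Silver 5.450, Red 2.788, Violet 2.248, Gold 1.425, Teal 3.247, Amber 1.841.
Rounding to the nearest integer gives 5, 3, 2, 1, 3, 2 = 16 seats, so the divisor must be adjusted.
With modified divisor 26000: modified quotas Silver 5.606, Red 2.869, Violet 2.313, Gold 1.466, Teal 3.341, Amber 1.894.
Rounding to the nearest integer: Silver 6, Red 3, Violet 2, Gold 1, Teal 3, Amber 2 (total 17).
Violet receives 2.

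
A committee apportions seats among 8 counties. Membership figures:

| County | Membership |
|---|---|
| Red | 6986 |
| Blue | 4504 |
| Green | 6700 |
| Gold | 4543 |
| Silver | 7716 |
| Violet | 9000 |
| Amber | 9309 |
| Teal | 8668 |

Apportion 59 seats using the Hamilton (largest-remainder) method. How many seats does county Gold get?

The standard divisor is 57426/59 ≈ 973.322.
Standard quotas: Red 7.1775, Blue 4.6275, Green 6.8836, Gold 4.6675, Silver 7.9275, Violet 9.2467, Amber 9.5642, Teal 8.9056.
Lower quotas: Red 7, Blue 4, Green 6, Gold 4, Silver 7, Violet 9, Amber 9, Teal 8 (sum 54, leaving 5 seats).
Remainders in descending order: Silver 0.9275, Teal 0.9056, Green 0.8836, Gold 0.6675, Blue 0.6275, Amber 0.5642, Violet 0.2467, Red 0.1775.
Largest remainders: Silver, Teal, Green, Gold, Blue receive the extra seats.
Gold receives 5.

5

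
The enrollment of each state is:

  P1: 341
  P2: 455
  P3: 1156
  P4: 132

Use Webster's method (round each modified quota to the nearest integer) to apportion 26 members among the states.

Standard divisor 2084/26 ≈ 80.154; standard quotas: P1 4.254, P2 5.677, P3 14.422, P4 1.647.
Rounding to the nearest integer gives P1 4, P2 6, P3 14, P4 2 — total 26, matching the house size, so no adjustment is needed.

P1: 4, P2: 6, P3: 14, P4: 2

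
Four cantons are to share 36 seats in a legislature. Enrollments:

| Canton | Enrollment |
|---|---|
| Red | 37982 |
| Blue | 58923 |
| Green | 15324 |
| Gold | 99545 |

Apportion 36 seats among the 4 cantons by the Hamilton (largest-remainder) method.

Red 6, Blue 10, Green 3, Gold 17

Total 211774; standard divisor 211774/36 ≈ 5882.611.
Standard quotas: Red 6.4567, Blue 10.0165, Green 2.6050, Gold 16.9219.
Lower quotas: Red 6, Blue 10, Green 2, Gold 16 (sum 34, leaving 2 seats).
Remainders in descending order: Gold 0.9219, Green 0.6050, Red 0.4567, Blue 0.0165.
The surplus seats go to Gold, Green.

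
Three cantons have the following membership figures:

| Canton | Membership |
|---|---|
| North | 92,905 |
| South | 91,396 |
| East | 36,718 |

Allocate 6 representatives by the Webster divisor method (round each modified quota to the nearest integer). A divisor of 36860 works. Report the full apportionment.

North 3, South 2, East 1

With modified divisor 36860: modified quotas North 2.520, South 2.480, East 0.996.
Rounding to the nearest integer: North 3, South 2, East 1 (total 6).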